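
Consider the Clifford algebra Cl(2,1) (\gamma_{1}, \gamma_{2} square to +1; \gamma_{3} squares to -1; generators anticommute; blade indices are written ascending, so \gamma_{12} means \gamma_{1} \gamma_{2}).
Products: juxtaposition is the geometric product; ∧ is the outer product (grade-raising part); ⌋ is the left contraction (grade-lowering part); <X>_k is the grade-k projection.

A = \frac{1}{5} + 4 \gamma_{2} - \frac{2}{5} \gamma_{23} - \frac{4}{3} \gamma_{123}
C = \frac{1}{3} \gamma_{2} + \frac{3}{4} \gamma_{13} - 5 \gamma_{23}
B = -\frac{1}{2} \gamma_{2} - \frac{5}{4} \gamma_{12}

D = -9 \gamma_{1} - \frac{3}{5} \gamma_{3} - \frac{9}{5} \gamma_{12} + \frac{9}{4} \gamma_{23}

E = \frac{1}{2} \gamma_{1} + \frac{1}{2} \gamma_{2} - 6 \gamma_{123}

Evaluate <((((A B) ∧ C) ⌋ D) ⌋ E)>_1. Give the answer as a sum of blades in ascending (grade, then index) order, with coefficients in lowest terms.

step 1: -2 + 5 \gamma_{1} - \frac{1}{10} \gamma_{2} - \frac{28}{15} \gamma_{3} - \frac{1}{4} \gamma_{12} - \frac{7}{6} \gamma_{13}
step 2: -\frac{2}{3} \gamma_{2} + \frac{5}{3} \gamma_{12} - \frac{3}{2} \gamma_{13} + \frac{478}{45} \gamma_{23} - \frac{8833}{360} \gamma_{123}
step 3: \frac{269}{10} - \frac{6}{5} \gamma_{1} - \frac{3}{2} \gamma_{3}
step 4: -\frac{3}{5} + \frac{269}{20} \gamma_{1} + \frac{269}{20} \gamma_{2} - 9 \gamma_{12} + \frac{36}{5} \gamma_{23} - \frac{807}{5} \gamma_{123}
step 5: \frac{269}{20} \gamma_{1} + \frac{269}{20} \gamma_{2}
Answer: \frac{269}{20} \gamma_{1} + \frac{269}{20} \gamma_{2}


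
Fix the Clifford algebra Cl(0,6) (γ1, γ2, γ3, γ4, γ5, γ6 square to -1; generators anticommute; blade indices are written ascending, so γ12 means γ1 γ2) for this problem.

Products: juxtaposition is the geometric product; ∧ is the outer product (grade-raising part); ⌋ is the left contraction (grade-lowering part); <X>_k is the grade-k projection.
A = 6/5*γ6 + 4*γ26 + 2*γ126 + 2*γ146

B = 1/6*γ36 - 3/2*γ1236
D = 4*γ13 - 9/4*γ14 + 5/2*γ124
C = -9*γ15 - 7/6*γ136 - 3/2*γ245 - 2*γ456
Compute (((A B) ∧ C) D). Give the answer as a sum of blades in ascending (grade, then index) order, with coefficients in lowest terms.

step 1: 16/5*γ3 - 6*γ13 + 2/3*γ23 - 22/15*γ123 - 1/3*γ134 - 3*γ234
step 2: 144/5*γ135 - 6*γ1235 + 24/5*γ2345 - 32/5*γ3456 - 36*γ12345 + 12*γ13456 - 4/3*γ23456 + 44/15*γ123456
step 3: -576/5*γ5 - 24*γ25 + 90*γ35 + 12*γ135 - 81*γ235 - 144*γ245 - 399/5*γ345 - 59/3*γ356 - 48*γ456 - 54/5*γ1235 - 96/5*γ1245 - 166/15*γ1356 - 128/5*γ1456 + 117/2*γ2345 + 183/5*γ2356 + 176/15*γ2456 + 19*γ12356 + 16/3*γ12456
Answer: -576/5*γ5 - 24*γ25 + 90*γ35 + 12*γ135 - 81*γ235 - 144*γ245 - 399/5*γ345 - 59/3*γ356 - 48*γ456 - 54/5*γ1235 - 96/5*γ1245 - 166/15*γ1356 - 128/5*γ1456 + 117/2*γ2345 + 183/5*γ2356 + 176/15*γ2456 + 19*γ12356 + 16/3*γ12456


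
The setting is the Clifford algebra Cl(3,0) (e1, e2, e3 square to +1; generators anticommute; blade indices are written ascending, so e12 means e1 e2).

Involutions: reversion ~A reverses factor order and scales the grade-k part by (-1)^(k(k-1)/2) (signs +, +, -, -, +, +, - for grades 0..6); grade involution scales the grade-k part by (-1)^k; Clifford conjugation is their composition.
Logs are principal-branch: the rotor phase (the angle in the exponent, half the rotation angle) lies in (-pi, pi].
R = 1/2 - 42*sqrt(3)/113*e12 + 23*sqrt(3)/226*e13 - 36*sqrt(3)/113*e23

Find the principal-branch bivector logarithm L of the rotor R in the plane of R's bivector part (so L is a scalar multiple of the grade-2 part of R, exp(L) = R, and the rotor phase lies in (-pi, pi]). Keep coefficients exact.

The scalar part of R is 1/2, and that scalar determines the rotor phase on the principal branch; recovering the unit plane as bivector-part over sine of the phase gives L = phase * plane.
Concretely: cos(phase) = 1/2 gives phase = ±pi/3, and since phase/sin(phase) is even the sign is immaterial: L = (phase/sin(phase)) * <R>_2 = (2*sqrt(3)*pi/9) * <R>_2.
Answer: -28*pi/113*e12 + 23*pi/339*e13 - 24*pi/113*e23


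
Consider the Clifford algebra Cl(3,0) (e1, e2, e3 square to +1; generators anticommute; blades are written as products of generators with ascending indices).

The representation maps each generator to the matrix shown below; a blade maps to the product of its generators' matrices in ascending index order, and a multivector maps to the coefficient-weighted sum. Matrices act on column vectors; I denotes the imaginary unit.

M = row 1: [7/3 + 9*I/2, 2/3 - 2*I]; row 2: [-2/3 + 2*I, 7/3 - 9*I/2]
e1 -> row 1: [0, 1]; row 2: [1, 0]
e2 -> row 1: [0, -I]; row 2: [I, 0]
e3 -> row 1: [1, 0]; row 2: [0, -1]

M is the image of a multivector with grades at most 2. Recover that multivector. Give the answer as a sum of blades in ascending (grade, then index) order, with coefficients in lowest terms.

Method: 1, rho(e1), rho(e2), rho(e3) form a trace-orthogonal basis of the 2x2 complex matrices (tr(X Y) = 2 if X = Y, else 0), so M = m0*1 + m1*rho(e1) + m2*rho(e2) + m3*rho(e3) with m0 = tr(M)/2 = 7/3, m1 = tr(M rho(e1))/2 = 0, m2 = tr(M rho(e2))/2 = 2 + 2*I/3, m3 = tr(M rho(e3))/2 = 9*I/2.
Multiplying table entries, the bivector images are rho(e1 e2) = I*rho(e3), rho(e1 e3) = -I*rho(e2), rho(e2 e3) = I*rho(e1); with real blade coefficients the real parts of m0..m3 are the coefficients of 1, e1, e2, e3 and the imaginary parts give the bivectors (e2 e3: Im m1, e1 e3: -Im m2, e1 e2: Im m3).
Answer: 7/3 + 2*e2 + 9/2*e1 e2 - 2/3*e1 e3


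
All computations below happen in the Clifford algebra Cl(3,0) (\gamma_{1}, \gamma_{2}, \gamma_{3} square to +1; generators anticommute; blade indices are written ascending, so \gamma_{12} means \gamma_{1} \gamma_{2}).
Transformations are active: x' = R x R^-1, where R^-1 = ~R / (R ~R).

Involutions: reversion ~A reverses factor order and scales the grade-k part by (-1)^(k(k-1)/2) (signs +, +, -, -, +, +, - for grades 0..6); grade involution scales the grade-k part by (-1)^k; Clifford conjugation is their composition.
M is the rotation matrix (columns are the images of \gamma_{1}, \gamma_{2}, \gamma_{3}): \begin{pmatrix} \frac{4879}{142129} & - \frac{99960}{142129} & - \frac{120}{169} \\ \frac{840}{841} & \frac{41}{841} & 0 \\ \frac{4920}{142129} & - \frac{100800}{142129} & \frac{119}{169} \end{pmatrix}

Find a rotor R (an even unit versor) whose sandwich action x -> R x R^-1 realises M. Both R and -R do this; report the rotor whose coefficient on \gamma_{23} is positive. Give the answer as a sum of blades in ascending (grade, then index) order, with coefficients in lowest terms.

Method: write R = a + b12*\gamma_{12} + b13*\gamma_{13} + b23*\gamma_{23} with a^2 + b12^2 + b13^2 + b23^2 = 1 (so R^-1 = ~R). Expanding the columns R e_j ~R gives tr M = 4a^2 - 1 and, from the antisymmetric part, M21 - M12 = -4a*b12, M13 - M31 = 4a*b13, M32 - M23 = -4a*b23.
Here tr M = \frac{111887}{142129}, so a^2 = (1 + tr M)/4 = \frac{63504}{142129} and a = ±\frac{252}{377}. Taking a = \frac{252}{377}: M21 - M12 = \frac{241920}{142129}, M13 - M31 = -\frac{105840}{142129}, M32 - M23 = -\frac{100800}{142129}, giving b12 = -\frac{240}{377}, b13 = -\frac{105}{377}, b23 = \frac{100}{377}, i.e. R = \frac{252}{377} - \frac{240}{377} \gamma_{12} - \frac{105}{377} \gamma_{13} + \frac{100}{377} \gamma_{23}.
Its \gamma_{23} coefficient is already positive.
Answer: \frac{252}{377} - \frac{240}{377} \gamma_{12} - \frac{105}{377} \gamma_{13} + \frac{100}{377} \gamma_{23}. Recall the cover is two-to-one: with M of trace \frac{111887}{142129}, both preimages act alike, and the stated \gamma_{23} sign chooses the sheet.


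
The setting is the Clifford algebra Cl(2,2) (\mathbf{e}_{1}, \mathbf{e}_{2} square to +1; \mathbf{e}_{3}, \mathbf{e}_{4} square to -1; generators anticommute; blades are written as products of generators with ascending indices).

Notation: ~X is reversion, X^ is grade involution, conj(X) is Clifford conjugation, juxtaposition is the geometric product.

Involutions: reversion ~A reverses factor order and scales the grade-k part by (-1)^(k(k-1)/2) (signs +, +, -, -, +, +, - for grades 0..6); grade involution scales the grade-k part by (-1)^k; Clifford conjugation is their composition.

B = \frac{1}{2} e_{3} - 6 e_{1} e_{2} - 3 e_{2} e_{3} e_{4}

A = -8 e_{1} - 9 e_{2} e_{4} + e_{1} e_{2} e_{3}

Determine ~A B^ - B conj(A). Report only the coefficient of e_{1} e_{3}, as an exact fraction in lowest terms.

first term: 48 e_{2} - 33 e_{3} - \frac{1}{2} e_{1} e_{2} + 4 e_{1} e_{3} + 51 e_{1} e_{4} + \frac{9}{2} e_{2} e_{3} e_{4} - 24 e_{1} e_{2} e_{3} e_{4}
second term: 48 e_{2} + 33 e_{3} - \frac{1}{2} e_{1} e_{2} - 4 e_{1} e_{3} - 51 e_{1} e_{4} - \frac{9}{2} e_{2} e_{3} e_{4} + 24 e_{1} e_{2} e_{3} e_{4}
Answer: 8


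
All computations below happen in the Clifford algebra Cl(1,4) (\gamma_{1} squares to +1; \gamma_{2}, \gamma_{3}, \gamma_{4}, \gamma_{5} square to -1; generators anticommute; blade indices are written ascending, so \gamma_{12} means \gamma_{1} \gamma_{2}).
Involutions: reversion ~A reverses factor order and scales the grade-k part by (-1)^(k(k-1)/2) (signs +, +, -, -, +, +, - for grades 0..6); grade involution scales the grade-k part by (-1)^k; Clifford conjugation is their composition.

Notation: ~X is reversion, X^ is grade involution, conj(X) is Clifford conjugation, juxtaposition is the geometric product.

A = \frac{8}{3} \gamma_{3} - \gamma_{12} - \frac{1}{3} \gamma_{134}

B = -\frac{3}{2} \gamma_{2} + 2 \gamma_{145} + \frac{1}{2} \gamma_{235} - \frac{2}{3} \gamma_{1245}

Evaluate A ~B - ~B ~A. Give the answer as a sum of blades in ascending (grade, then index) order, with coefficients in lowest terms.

first term: -\frac{3}{2} \gamma_{1} + 4 \gamma_{23} - \frac{4}{3} \gamma_{25} - \frac{2}{3} \gamma_{35} + \frac{2}{3} \gamma_{45} - \frac{1}{2} \gamma_{135} - \frac{2}{9} \gamma_{235} - 2 \gamma_{245} + \frac{1}{2} \gamma_{1234} + \frac{1}{6} \gamma_{1245} + \frac{16}{3} \gamma_{1345} - \frac{16}{9} \gamma_{12345}
second term: -\frac{3}{2} \gamma_{1} - 4 \gamma_{23} - \frac{4}{3} \gamma_{25} - \frac{2}{3} \gamma_{35} - \frac{2}{3} \gamma_{45} - \frac{1}{2} \gamma_{135} + \frac{2}{9} \gamma_{235} - 2 \gamma_{245} + \frac{1}{2} \gamma_{1234} - \frac{1}{6} \gamma_{1245} - \frac{16}{3} \gamma_{1345} - \frac{16}{9} \gamma_{12345}
Answer: 8 \gamma_{23} + \frac{4}{3} \gamma_{45} - \frac{4}{9} \gamma_{235} + \frac{1}{3} \gamma_{1245} + \frac{32}{3} \gamma_{1345}


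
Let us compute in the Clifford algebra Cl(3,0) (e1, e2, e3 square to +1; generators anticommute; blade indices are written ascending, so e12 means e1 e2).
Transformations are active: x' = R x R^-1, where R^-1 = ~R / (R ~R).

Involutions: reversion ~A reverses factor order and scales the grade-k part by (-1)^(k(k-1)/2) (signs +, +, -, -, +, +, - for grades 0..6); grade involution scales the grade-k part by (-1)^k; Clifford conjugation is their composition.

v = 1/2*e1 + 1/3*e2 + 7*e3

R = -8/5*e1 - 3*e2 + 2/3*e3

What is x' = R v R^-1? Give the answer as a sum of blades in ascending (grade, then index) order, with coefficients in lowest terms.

~R = -8/5*e1 - 3*e2 + 2/3*e3, and R ~R = 2701/225, so R^-1 = ~R / (2701/225).
R v = 43/15 + 29/30*e12 - 173/15*e13 - 191/9*e23
Answer: -6829/5402*e1 - 14311/8103*e2 - 18047/2701*e3


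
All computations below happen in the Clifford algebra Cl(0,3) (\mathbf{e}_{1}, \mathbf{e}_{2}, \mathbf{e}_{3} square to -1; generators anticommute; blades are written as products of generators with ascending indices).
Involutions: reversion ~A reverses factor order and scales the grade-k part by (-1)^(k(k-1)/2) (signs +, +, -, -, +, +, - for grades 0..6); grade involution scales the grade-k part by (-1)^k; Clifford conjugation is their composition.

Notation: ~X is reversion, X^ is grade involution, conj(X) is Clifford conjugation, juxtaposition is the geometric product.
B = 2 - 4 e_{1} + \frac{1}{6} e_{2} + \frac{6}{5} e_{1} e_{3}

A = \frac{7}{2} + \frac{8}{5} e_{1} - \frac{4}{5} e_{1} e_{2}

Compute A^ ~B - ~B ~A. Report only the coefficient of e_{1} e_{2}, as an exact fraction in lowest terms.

first term: \frac{3}{5} - \frac{256}{15} e_{1} + \frac{227}{60} e_{2} - \frac{48}{25} e_{3} - \frac{28}{15} e_{1} e_{2} - \frac{21}{5} e_{1} e_{3} + \frac{24}{25} e_{2} e_{3}
second term: \frac{67}{5} - \frac{32}{3} e_{1} + \frac{227}{60} e_{2} - \frac{48}{25} e_{3} + \frac{4}{3} e_{1} e_{2} - \frac{21}{5} e_{1} e_{3} + \frac{24}{25} e_{2} e_{3}
Answer: -\frac{16}{5}


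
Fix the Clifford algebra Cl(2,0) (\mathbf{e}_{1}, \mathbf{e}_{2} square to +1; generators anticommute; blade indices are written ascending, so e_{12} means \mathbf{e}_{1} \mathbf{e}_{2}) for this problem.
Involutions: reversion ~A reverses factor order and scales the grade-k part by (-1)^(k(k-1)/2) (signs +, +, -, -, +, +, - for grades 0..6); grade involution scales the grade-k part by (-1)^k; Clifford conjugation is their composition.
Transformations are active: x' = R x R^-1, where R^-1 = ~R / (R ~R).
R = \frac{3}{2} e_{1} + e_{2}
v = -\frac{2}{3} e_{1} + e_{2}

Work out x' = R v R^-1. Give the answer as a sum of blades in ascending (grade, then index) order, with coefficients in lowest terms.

~R = \frac{3}{2} e_{1} + e_{2}, and R ~R = \frac{13}{4}, so R^-1 = ~R / (\frac{13}{4}).
R v = \frac{13}{6} e_{12}
Answer: \frac{2}{3} e_{1} - e_{2}


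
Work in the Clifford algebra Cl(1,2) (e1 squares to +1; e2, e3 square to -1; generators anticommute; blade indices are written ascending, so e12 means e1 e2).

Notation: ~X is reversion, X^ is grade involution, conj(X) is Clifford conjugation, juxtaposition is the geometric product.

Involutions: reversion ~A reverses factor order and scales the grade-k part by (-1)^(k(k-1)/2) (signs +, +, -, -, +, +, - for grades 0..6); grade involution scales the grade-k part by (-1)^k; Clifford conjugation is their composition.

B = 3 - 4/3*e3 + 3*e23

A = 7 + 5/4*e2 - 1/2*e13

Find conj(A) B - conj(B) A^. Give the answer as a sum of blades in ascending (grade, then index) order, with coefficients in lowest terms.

first term: 21 + 2/3*e1 - 15/4*e2 - 67/12*e3 + 3/2*e12 + 3/2*e13 + 68/3*e23
second term: 21 - 2/3*e1 - 15/4*e2 + 157/12*e3 - 3/2*e12 - 3/2*e13 - 58/3*e23
Answer: 4/3*e1 - 56/3*e3 + 3*e12 + 3*e13 + 42*e23


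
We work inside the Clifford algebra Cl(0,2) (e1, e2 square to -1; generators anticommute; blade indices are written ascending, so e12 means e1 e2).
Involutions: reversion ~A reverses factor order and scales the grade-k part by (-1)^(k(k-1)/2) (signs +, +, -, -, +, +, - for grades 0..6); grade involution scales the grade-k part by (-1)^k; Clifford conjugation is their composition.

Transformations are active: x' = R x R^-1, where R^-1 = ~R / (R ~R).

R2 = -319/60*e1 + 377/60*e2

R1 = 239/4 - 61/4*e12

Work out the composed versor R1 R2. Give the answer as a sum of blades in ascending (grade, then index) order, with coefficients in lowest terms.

Distribute over the terms of R1 (each basis-blade product reordered to ascending indices, repeated generators contracted through their squares):
(239/4) R2 = -76241/240*e1 + 90103/240*e2
(-61/4*e12) R2 = 22997/240*e1 + 19459/240*e2
Summing the partial products and collecting blades:
Answer: -4437/20*e1 + 54781/120*e2


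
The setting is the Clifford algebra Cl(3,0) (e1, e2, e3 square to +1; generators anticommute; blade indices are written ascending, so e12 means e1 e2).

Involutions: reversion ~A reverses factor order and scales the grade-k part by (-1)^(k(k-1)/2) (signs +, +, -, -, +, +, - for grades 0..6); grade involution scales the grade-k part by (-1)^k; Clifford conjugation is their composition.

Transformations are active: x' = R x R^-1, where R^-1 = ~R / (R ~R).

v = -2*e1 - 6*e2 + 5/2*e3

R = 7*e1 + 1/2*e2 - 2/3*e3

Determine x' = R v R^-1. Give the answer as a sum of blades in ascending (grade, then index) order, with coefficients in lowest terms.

~R = 7*e1 + 1/2*e2 - 2/3*e3, and R ~R = 1789/36, so R^-1 = ~R / (1789/36).
R v = -56/3 - 41*e12 + 97/6*e13 - 11/4*e23
Answer: -5830/1789*e1 + 10062/1789*e2 - 7153/3578*e3


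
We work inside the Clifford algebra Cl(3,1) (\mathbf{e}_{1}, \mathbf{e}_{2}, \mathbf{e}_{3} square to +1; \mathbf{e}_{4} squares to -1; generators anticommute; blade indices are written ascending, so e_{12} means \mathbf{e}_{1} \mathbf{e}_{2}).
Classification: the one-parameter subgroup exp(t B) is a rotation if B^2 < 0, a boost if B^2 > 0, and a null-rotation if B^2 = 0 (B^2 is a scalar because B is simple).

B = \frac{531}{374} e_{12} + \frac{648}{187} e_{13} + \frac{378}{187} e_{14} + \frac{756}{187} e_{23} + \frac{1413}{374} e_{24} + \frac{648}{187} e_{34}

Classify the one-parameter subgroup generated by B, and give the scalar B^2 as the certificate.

B^2 term by term: the squares give (\frac{531}{374})^2*(e_{12})^2 + (\frac{648}{187})^2*(e_{13})^2 + (\frac{378}{187})^2*(e_{14})^2 + (\frac{756}{187})^2*(e_{23})^2 + (\frac{1413}{374})^2*(e_{24})^2 + (\frac{648}{187})^2*(e_{34})^2 = \frac{281961}{139876}*(-1) + \frac{419904}{34969}*(-1) + \frac{142884}{34969}*(+1) + \frac{571536}{34969}*(-1) + \frac{1996569}{139876}*(+1) + \frac{419904}{34969}*(+1) = 0 (each basis 2-blade squares to minus the product of its generators' squares); cross terms between blades sharing an index anticommute and cancel; the commuting (index-disjoint) pairs give grade-4 terms 2*c*c'*(blade product), which cancel blade by blade — e_{1234}: \frac{344088}{34969} - \frac{915624}{34969} + \frac{571536}{34969} = 0 — confirming B is simple. So B^2 = 0.
Answer: null-rotation, certificate B^2 = 0. The invariant at work: B^2 = 0 is unchanged by conjugation, hence its sign classifies the subgroup whatever basis B is written in.


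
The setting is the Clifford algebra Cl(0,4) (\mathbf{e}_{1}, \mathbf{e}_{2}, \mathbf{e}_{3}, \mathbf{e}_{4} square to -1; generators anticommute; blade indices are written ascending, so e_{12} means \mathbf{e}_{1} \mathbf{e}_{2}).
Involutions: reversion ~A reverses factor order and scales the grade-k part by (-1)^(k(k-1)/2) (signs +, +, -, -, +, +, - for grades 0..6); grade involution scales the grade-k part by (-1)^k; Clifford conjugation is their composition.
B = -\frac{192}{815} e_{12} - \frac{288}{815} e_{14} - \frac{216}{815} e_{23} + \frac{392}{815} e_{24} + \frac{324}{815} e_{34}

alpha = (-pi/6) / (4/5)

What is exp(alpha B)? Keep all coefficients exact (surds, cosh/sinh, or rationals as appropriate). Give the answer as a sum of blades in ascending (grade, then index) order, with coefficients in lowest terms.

B^2 term by term: the squares give (-\frac{192}{815})^2*(e_{12})^2 + (-\frac{288}{815})^2*(e_{14})^2 + (-\frac{216}{815})^2*(e_{23})^2 + (\frac{392}{815})^2*(e_{24})^2 + (\frac{324}{815})^2*(e_{34})^2 = \frac{36864}{664225}*(-1) + \frac{82944}{664225}*(-1) + \frac{46656}{664225}*(-1) + \frac{153664}{664225}*(-1) + \frac{104976}{664225}*(-1) = -\frac{16}{25} (each basis 2-blade squares to minus the product of its generators' squares); cross terms between blades sharing an index anticommute and cancel; the commuting (index-disjoint) pairs give grade-4 terms 2*c*c'*(blade product), which cancel blade by blade — e_{1234}: -\frac{124416}{664225} + \frac{124416}{664225} = 0 — confirming B is simple. So B^2 = -\frac{16}{25}.
B^2 = -\frac{16}{25} — the negative square puts this in the circular regime; l = \frac{4}{5}, alpha*l = - \frac{\pi}{6}, so exp(alpha B) = cos(- \frac{\pi}{6}) + (sin(- \frac{\pi}{6})/(\frac{4}{5}))*B = \frac{\sqrt{3}}{2} + (- \frac{5}{8})*B.
Answer: \frac{\sqrt{3}}{2} + \frac{24}{163} e_{12} + \frac{36}{163} e_{14} + \frac{27}{163} e_{23} - \frac{49}{163} e_{24} - \frac{81}{326} e_{34}


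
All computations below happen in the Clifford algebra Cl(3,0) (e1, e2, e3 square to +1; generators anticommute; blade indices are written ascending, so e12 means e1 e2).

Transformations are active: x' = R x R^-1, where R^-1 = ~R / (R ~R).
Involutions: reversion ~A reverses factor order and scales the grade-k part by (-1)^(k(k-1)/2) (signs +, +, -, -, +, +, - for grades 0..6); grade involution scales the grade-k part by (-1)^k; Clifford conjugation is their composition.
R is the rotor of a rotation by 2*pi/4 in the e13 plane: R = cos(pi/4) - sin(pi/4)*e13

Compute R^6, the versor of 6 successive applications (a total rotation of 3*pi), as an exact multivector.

Half-angle bookkeeping: 6 applications in e13 add up to rotor phase 6*pi/4 = 3*pi/2, so R^6 = cos(3*pi/2) - sin(3*pi/2)*e13.
cos(3*pi/2) = 0 and sin(3*pi/2) = -1, so R^6 = e13. The net rotation is 1*pi (after discarding 1 full turn, each of which contributes a factor -1 to the rotor); the rotor keeps the half-angle phase exactly.
Answer: e13


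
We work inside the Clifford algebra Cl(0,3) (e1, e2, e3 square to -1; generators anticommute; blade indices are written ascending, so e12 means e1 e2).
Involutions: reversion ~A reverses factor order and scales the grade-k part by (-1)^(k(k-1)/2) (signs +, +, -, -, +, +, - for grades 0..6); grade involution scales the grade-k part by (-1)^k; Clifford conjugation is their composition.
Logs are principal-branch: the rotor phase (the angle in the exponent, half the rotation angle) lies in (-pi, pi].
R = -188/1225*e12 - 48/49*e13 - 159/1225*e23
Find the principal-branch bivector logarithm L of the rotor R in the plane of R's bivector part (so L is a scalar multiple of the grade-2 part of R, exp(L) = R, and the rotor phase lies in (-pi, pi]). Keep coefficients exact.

The scalar part of R is 0, which fixes the principal-branch rotor phase; the unit plane is then the bivector part divided by the sine of that phase, and L is that plane scaled by the phase.
Concretely: cos(phase) = 0 gives phase = ±pi/2, and since phase/sin(phase) is even the sign is immaterial: L = (phase/sin(phase)) * <R>_2 = (pi/2) * <R>_2.
Answer: -94*pi/1225*e12 - 24*pi/49*e13 - 159*pi/2450*e23


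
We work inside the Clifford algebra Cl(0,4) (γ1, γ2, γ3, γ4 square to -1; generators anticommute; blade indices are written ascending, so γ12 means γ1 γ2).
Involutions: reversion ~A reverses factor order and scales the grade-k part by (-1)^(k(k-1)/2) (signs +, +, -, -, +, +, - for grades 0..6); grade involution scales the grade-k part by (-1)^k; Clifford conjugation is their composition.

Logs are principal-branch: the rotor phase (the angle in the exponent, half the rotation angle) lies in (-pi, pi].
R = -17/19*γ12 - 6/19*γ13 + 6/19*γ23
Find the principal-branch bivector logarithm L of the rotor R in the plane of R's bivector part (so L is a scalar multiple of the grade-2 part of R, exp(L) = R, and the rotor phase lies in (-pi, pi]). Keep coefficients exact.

The scalar part of R is 0, which fixes the principal-branch rotor phase; the unit plane is then the bivector part divided by the sine of that phase, and L is that plane scaled by the phase.
Concretely: cos(phase) = 0 gives phase = ±pi/2, and since phase/sin(phase) is even the sign is immaterial: L = (phase/sin(phase)) * <R>_2 = (pi/2) * <R>_2.
Answer: -17*pi/38*γ12 - 3*pi/19*γ13 + 3*pi/19*γ23


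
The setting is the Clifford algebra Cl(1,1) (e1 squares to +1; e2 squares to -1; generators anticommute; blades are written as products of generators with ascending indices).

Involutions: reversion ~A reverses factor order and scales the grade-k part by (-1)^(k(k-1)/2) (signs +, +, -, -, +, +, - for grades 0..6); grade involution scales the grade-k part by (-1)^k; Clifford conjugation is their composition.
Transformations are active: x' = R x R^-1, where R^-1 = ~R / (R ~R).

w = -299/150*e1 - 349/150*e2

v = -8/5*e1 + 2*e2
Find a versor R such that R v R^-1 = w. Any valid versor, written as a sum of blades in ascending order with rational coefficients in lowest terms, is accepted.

Equal squares first: v^2 = w^2 = -36/25. Then v + w = -539/150*e1 - 49/150*e2 is a versor taking v to w, provided it is invertible.
Answer: -539/150*e1 - 49/150*e2


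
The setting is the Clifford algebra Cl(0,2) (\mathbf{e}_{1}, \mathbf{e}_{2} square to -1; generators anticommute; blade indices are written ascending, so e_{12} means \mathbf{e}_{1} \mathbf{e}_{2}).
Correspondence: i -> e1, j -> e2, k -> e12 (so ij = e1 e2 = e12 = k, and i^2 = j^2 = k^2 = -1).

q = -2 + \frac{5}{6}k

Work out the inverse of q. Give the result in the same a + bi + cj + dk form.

In blades: q = -2 + \frac{5}{6} e_{12}.
With qbar = -2 - \frac{5}{6} e_{12} (scalar fixed, mapped units negated), q qbar = \frac{169}{36} (the sum of squared coefficients), so q^-1 = qbar / (\frac{169}{36}) = -\frac{72}{169} - \frac{30}{169} e_{12}; translating back:
Answer: -\frac{72}{169} - \frac{30}{169}k


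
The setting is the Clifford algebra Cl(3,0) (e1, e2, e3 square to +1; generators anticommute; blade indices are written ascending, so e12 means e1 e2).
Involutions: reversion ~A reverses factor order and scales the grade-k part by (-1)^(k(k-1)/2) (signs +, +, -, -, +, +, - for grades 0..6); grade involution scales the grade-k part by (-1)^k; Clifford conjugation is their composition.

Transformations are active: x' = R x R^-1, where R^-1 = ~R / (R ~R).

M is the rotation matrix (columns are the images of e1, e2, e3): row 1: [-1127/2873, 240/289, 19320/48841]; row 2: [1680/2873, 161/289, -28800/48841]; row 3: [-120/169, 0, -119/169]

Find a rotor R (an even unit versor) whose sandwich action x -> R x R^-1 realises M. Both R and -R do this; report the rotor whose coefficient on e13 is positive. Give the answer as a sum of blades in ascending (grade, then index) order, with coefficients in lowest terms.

Method: write R = a + b12*e12 + b13*e13 + b23*e23 with a^2 + b12^2 + b13^2 + b23^2 = 1 (so R^-1 = ~R). Expanding the columns R e_j ~R gives tr M = 4a^2 - 1 and, from the antisymmetric part, M21 - M12 = -4a*b12, M13 - M31 = 4a*b13, M32 - M23 = -4a*b23.
Here tr M = -26341/48841, so a^2 = (1 + tr M)/4 = 5625/48841 and a = ±75/221. Taking a = 75/221: M21 - M12 = -12000/48841, M13 - M31 = 54000/48841, M32 - M23 = 28800/48841, giving b12 = 40/221, b13 = 180/221, b23 = -96/221, i.e. R = 75/221 + 40/221*e12 + 180/221*e13 - 96/221*e23.
Its e13 coefficient is already positive.
Answer: 75/221 + 40/221*e12 + 180/221*e13 - 96/221*e23. Key observation: the double cover Spin(3) -> SO(3) sends R and -R to the same matrix (trace -26341/48841 here), so the stated sign of the e13 coefficient is what selects one sheet.


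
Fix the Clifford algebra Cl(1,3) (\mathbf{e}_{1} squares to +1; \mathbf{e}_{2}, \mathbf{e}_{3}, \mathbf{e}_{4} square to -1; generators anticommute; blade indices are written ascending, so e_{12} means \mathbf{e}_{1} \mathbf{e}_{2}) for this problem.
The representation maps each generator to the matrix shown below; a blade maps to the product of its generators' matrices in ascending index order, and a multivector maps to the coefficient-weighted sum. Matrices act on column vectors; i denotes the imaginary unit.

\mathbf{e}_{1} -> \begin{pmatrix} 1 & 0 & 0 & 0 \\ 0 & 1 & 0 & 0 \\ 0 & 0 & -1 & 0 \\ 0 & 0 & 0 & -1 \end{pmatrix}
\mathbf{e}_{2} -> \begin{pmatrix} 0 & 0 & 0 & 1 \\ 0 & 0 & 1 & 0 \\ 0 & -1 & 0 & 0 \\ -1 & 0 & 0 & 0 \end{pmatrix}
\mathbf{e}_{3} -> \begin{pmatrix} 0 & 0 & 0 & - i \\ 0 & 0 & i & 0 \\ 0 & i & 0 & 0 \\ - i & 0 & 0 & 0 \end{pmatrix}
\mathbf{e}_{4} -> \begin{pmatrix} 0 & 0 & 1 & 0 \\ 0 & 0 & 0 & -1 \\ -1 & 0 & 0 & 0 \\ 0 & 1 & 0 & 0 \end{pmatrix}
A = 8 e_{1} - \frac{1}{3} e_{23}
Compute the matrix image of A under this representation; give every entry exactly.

Bivector images (products of the table entries): rho(e_{23}) = rho(\mathbf{e}_{2})rho(\mathbf{e}_{3}) = \begin{pmatrix} - i & 0 & 0 & 0 \\ 0 & i & 0 & 0 \\ 0 & 0 & - i & 0 \\ 0 & 0 & 0 & i \end{pmatrix}.
M = (8)*rho(e_{1}) + (-\frac{1}{3})*rho(e_{23}), summed entrywise:
Answer: \begin{pmatrix} 8 + \frac{i}{3} & 0 & 0 & 0 \\ 0 & 8 - \frac{i}{3} & 0 & 0 \\ 0 & 0 & -8 + \frac{i}{3} & 0 \\ 0 & 0 & 0 & -8 - \frac{i}{3} \end{pmatrix}


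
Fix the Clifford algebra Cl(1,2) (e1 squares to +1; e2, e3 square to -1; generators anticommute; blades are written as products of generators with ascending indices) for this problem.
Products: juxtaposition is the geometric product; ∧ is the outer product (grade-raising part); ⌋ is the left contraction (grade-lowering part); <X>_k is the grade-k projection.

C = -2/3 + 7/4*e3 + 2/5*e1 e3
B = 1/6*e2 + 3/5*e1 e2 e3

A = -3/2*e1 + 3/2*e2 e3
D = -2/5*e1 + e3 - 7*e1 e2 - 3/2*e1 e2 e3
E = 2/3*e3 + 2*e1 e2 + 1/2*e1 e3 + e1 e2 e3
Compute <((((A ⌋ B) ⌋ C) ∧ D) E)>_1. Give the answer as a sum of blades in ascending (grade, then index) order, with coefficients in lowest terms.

step 1: -9/10*e1 - 9/10*e2 e3
step 2: -9/25*e3
step 3: -18/125*e1 e3 + 63/25*e1 e2 e3
step 4: -324/125 + 12/125*e1 - 279/250*e2 + 126/25*e3 - 42/25*e1 e2 - 36/125*e2 e3
step 5: 12/125*e1 - 279/250*e2 + 126/25*e3
Answer: 12/125*e1 - 279/250*e2 + 126/25*e3


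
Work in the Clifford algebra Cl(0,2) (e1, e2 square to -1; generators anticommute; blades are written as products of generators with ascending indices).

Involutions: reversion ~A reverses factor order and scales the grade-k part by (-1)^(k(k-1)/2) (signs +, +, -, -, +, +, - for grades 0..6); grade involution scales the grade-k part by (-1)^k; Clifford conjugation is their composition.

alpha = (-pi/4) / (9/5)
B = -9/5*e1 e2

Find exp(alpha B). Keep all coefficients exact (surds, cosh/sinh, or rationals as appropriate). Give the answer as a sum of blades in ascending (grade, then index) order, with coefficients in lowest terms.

B^2 = (-9/5)^2*(e1 e2)^2 = 81/25*(-1) = -81/25 (a basis 2-blade squares to minus the product of its generators' squares).
B^2 = -81/25 — the negative square puts this in the circular regime; l = 9/5, alpha*l = -pi/4, so exp(alpha B) = cos(-pi/4) + (sin(-pi/4)/(9/5))*B = sqrt(2)/2 + (-5*sqrt(2)/18)*B.
Answer: sqrt(2)/2 + sqrt(2)/2*e1 e2


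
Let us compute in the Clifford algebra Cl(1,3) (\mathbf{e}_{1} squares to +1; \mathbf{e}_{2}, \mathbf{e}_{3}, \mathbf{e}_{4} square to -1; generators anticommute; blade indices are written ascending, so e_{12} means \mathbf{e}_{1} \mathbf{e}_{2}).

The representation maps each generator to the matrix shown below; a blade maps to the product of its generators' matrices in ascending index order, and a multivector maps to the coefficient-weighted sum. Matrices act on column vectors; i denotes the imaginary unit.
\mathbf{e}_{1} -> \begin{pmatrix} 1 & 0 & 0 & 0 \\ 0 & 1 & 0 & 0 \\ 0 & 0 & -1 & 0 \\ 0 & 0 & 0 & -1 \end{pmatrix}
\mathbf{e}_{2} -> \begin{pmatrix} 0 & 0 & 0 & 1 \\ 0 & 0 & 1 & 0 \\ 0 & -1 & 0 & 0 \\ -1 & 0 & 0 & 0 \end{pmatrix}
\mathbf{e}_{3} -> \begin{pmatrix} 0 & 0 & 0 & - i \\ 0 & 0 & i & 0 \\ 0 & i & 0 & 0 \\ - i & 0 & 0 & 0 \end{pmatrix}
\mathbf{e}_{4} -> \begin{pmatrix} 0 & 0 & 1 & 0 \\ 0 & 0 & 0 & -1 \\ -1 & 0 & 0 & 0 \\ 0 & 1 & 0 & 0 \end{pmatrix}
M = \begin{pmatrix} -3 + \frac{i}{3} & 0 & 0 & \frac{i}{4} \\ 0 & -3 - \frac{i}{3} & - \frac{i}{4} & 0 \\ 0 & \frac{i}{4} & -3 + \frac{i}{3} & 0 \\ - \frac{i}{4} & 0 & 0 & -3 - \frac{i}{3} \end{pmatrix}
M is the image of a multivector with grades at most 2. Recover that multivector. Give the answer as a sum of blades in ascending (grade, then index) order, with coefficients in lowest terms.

Method: the blade images are trace-orthogonal — tr(rho(e_A) rho(e_B)^-1) = 4 if A = B and 0 otherwise — and rho(e_A)^-1 = (e_A)^2 * rho(e_A) with (e_A)^2 = +1 or -1, so the coefficient of e_A in the preimage is (e_A)^2 * tr(M rho(e_A))/4.
Nonzero projections over blades of grade <= 2: 1: (1)^2 = +1, tr(M 1) = -12, coefficient -3; e_{13}: (e_{13})^2 = +1, tr(M rho(e_{13})) = -1, coefficient -\frac{1}{4}; e_{23}: (e_{23})^2 = -1, tr(M rho(e_{23})) = \frac{4}{3}, coefficient -\frac{1}{3}. Every other blade of grade <= 2 projects to 0.
Answer: -3 - \frac{1}{4} e_{13} - \frac{1}{3} e_{23}


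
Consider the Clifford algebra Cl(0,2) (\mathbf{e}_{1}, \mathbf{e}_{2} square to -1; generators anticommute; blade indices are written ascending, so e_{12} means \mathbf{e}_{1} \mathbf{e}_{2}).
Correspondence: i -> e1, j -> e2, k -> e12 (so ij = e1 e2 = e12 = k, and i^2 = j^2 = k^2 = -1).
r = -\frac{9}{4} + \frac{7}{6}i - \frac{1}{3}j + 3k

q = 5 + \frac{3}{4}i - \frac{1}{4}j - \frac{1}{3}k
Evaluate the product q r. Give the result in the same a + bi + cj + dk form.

In blades: q = 5 + \frac{3}{4} e_{1} - \frac{1}{4} e_{2} - \frac{1}{3} e_{12}, r = -\frac{9}{4} + \frac{7}{6} e_{1} - \frac{1}{3} e_{2} + 3 e_{12}.
Distribute q over r term by term (generator squares from the signature, products reordered to ascending indices): (5)*r = -\frac{45}{4} + \frac{35}{6} e_{1} - \frac{5}{3} e_{2} + 15 e_{12}; (\frac{3}{4} e_{1})*r = -\frac{7}{8} - \frac{27}{16} e_{1} - \frac{9}{4} e_{2} - \frac{1}{4} e_{12}; (-\frac{1}{4} e_{2})*r = -\frac{1}{12} - \frac{3}{4} e_{1} + \frac{9}{16} e_{2} + \frac{7}{24} e_{12}; (-\frac{1}{3} e_{12})*r = 1 - \frac{1}{9} e_{1} - \frac{7}{18} e_{2} + \frac{3}{4} e_{12}.
Sum: -\frac{269}{24} + \frac{473}{144} e_{1} - \frac{539}{144} e_{2} + \frac{379}{24} e_{12}; translating back through the correspondence:
Answer: -\frac{269}{24} + \frac{473}{144}i - \frac{539}{144}j + \frac{379}{24}k


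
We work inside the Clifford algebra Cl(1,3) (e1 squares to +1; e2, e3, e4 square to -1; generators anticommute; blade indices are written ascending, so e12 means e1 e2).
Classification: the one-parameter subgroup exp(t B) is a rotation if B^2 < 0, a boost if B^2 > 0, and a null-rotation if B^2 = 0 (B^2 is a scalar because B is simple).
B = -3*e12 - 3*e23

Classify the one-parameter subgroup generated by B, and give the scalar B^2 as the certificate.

B^2 term by term: the squares give (-3)^2*(e12)^2 + (-3)^2*(e23)^2 = 9*(+1) + 9*(-1) = 0 (each basis 2-blade squares to minus the product of its generators' squares); cross terms between blades sharing an index anticommute and cancel. So B^2 = 0.
Answer: null-rotation, certificate B^2 = 0. B^2 = 0 is basis-independent, so its sign is the whole story.


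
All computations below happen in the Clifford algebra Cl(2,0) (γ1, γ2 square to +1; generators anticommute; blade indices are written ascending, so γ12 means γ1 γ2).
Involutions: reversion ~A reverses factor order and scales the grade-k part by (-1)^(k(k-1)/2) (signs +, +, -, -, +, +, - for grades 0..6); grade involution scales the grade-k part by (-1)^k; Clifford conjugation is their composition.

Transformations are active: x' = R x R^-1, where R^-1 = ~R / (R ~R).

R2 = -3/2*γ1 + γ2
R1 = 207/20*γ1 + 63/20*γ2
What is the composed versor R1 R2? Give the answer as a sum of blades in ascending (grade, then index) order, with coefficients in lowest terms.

Distribute over the terms of R1 (each basis-blade product reordered to ascending indices, repeated generators contracted through their squares):
(207/20*γ1) R2 = -621/40 + 207/20*γ12
(63/20*γ2) R2 = 63/20 + 189/40*γ12
Summing the partial products and collecting blades:
Answer: -99/8 + 603/40*γ12


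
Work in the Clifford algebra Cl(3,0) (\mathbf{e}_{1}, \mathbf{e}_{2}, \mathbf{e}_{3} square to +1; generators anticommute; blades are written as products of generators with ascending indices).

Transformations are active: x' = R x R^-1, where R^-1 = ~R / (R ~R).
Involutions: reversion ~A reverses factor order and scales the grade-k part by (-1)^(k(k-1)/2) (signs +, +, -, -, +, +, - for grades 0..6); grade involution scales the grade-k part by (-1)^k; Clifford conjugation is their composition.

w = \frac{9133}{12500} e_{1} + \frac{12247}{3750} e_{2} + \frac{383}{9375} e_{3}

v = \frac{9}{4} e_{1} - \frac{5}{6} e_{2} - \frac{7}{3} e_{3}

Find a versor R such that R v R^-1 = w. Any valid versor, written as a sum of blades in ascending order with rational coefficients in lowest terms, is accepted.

Equal squares first: v^2 = w^2 = \frac{1613}{144}. Then v + w = \frac{18629}{6250} e_{1} + \frac{4561}{1875} e_{2} - \frac{7164}{3125} e_{3} is a versor taking v to w, provided it is invertible.
Answer: \frac{18629}{6250} e_{1} + \frac{4561}{1875} e_{2} - \frac{7164}{3125} e_{3}


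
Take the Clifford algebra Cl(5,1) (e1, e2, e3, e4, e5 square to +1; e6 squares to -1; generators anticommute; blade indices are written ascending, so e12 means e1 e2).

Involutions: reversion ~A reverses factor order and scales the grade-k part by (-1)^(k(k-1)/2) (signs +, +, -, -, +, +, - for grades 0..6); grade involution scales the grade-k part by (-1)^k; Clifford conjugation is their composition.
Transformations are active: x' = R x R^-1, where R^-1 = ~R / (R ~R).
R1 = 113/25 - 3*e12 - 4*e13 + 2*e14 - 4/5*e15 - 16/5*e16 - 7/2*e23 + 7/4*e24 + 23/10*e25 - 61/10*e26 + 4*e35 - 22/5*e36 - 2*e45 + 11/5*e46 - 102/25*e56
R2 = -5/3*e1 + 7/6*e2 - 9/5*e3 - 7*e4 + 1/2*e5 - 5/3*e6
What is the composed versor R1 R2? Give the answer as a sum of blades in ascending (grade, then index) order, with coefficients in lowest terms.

Distribute over the terms of R2 (each basis-blade product reordered to ascending indices, repeated generators contracted through their squares):
R1 (-5/3*e1) = -113/15*e1 - 5*e2 - 20/3*e3 + 10/3*e4 - 4/3*e5 - 16/3*e6 + 35/6*e123 - 35/12*e124 - 23/6*e125 + 61/6*e126 - 20/3*e135 + 22/3*e136 + 10/3*e145 - 11/3*e146 + 34/5*e156
R1 (7/6*e2) = -7/2*e1 + 791/150*e2 + 49/12*e3 - 49/24*e4 - 161/60*e5 + 427/60*e6 + 14/3*e123 - 7/3*e124 + 14/15*e125 + 56/15*e126 + 14/3*e235 - 77/15*e236 - 7/3*e245 + 77/30*e246 - 119/25*e256
R1 (-9/5*e3) = 36/5*e1 + 63/10*e2 - 1017/125*e3 + 36/5*e5 - 198/25*e6 + 27/5*e123 + 18/5*e134 - 36/25*e135 - 144/25*e136 + 63/20*e234 + 207/50*e235 - 549/50*e236 + 18/5*e345 - 99/25*e346 + 918/125*e356
R1 (-7*e4) = -14*e1 - 49/4*e2 - 791/25*e4 - 14*e5 + 77/5*e6 + 21*e124 + 28*e134 - 28/5*e145 - 112/5*e146 + 49/2*e234 + 161/10*e245 - 427/10*e246 + 28*e345 - 154/5*e346 + 714/25*e456
R1 (1/2*e5) = -2/5*e1 + 23/20*e2 + 2*e3 - e4 + 113/50*e5 + 51/25*e6 - 3/2*e125 - 2*e135 + e145 + 8/5*e156 - 7/4*e235 + 7/8*e245 + 61/20*e256 + 11/5*e356 - 11/10*e456
R1 (-5/3*e6) = -16/3*e1 - 61/6*e2 - 22/3*e3 + 11/3*e4 - 34/5*e5 - 113/15*e6 + 5*e126 + 20/3*e136 - 10/3*e146 + 4/3*e156 + 35/6*e236 - 35/12*e246 - 23/6*e256 - 20/3*e356 + 10/3*e456
Summing the partial products and collecting blades:
Answer: -707/30*e1 - 1102/75*e2 - 24079/1500*e3 - 16609/600*e4 - 4607/300*e5 + 377/100*e6 + 159/10*e123 + 63/4*e124 - 22/5*e125 + 189/10*e126 + 158/5*e134 - 758/75*e135 + 206/25*e136 - 19/15*e145 - 147/5*e146 + 146/15*e156 + 553/20*e234 + 2117/300*e235 - 257/25*e236 + 1757/120*e245 - 861/20*e246 - 1663/300*e256 + 158/5*e345 - 869/25*e346 + 1079/375*e356 + 4619/150*e456


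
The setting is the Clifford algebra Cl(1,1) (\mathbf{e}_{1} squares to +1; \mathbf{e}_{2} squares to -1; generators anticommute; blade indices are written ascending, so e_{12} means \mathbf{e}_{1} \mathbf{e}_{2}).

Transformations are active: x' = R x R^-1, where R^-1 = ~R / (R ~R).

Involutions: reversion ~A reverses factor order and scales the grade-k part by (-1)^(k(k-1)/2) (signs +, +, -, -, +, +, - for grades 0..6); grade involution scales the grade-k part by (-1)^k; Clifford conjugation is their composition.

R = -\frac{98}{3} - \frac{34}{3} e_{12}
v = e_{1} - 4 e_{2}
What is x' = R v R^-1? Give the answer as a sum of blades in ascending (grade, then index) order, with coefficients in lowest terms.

~R = -\frac{98}{3} + \frac{34}{3} e_{12}, and R ~R = \frac{2816}{3}, so R^-1 = ~R / (\frac{2816}{3}).
R v = -78 e_{1} + 142 e_{2}
Answer: \frac{1559}{352} e_{1} - \frac{2071}{352} e_{2}


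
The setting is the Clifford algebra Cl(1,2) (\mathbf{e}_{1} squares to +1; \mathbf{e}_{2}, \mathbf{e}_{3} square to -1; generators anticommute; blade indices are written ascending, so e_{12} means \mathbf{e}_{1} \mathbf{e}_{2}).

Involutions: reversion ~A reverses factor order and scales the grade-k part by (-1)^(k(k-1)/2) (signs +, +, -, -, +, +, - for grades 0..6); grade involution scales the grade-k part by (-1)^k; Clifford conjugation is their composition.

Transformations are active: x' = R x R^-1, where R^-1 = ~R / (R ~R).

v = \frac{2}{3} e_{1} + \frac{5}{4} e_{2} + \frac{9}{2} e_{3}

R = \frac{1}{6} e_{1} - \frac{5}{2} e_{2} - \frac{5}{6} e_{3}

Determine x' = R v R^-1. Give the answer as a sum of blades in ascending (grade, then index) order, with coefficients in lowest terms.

~R = \frac{1}{6} e_{1} - \frac{5}{2} e_{2} - \frac{5}{6} e_{3}, and R ~R = -\frac{83}{12}, so R^-1 = ~R / (-\frac{83}{12}).
R v = \frac{503}{72} + \frac{15}{8} e_{12} + \frac{47}{36} e_{13} - \frac{245}{24} e_{23}
Answer: -\frac{1499}{1494} e_{1} + \frac{3785}{996} e_{2} - \frac{2104}{747} e_{3}


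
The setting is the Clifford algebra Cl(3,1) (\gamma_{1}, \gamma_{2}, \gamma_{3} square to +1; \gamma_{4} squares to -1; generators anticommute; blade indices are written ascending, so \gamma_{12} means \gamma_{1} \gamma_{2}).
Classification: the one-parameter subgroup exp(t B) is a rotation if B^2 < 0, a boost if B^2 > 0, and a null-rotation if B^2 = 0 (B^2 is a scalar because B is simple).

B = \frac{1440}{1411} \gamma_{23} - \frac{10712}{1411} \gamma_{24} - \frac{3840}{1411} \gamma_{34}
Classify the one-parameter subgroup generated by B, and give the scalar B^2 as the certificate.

B^2 term by term: the squares give (\frac{1440}{1411})^2*(\gamma_{23})^2 + (-\frac{10712}{1411})^2*(\gamma_{24})^2 + (-\frac{3840}{1411})^2*(\gamma_{34})^2 = \frac{2073600}{1990921}*(-1) + \frac{114746944}{1990921}*(+1) + \frac{14745600}{1990921}*(+1) = 64 (each basis 2-blade squares to minus the product of its generators' squares); cross terms between blades sharing an index anticommute and cancel. So B^2 = 64.
Answer: boost, certificate B^2 = 64. One invariant decides it: the square 64 survives every conjugation, and its sign is exactly the classification.
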